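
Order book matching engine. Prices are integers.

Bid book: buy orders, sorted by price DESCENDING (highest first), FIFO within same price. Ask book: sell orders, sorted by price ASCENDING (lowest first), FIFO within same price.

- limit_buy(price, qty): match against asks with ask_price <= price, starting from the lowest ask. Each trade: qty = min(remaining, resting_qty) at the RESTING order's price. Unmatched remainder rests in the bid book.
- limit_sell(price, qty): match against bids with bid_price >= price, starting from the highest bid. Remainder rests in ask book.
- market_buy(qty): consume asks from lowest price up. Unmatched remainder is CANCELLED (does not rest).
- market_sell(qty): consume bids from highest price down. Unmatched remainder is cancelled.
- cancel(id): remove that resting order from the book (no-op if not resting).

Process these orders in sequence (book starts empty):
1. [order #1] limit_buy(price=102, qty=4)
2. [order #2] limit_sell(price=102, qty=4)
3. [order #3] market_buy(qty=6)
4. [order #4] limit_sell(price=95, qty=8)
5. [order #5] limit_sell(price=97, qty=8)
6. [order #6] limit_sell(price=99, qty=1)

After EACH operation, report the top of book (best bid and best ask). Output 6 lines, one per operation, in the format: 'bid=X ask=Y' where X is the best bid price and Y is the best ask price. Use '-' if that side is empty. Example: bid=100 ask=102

Answer: bid=102 ask=-
bid=- ask=-
bid=- ask=-
bid=- ask=95
bid=- ask=95
bid=- ask=95

Derivation:
After op 1 [order #1] limit_buy(price=102, qty=4): fills=none; bids=[#1:4@102] asks=[-]
After op 2 [order #2] limit_sell(price=102, qty=4): fills=#1x#2:4@102; bids=[-] asks=[-]
After op 3 [order #3] market_buy(qty=6): fills=none; bids=[-] asks=[-]
After op 4 [order #4] limit_sell(price=95, qty=8): fills=none; bids=[-] asks=[#4:8@95]
After op 5 [order #5] limit_sell(price=97, qty=8): fills=none; bids=[-] asks=[#4:8@95 #5:8@97]
After op 6 [order #6] limit_sell(price=99, qty=1): fills=none; bids=[-] asks=[#4:8@95 #5:8@97 #6:1@99]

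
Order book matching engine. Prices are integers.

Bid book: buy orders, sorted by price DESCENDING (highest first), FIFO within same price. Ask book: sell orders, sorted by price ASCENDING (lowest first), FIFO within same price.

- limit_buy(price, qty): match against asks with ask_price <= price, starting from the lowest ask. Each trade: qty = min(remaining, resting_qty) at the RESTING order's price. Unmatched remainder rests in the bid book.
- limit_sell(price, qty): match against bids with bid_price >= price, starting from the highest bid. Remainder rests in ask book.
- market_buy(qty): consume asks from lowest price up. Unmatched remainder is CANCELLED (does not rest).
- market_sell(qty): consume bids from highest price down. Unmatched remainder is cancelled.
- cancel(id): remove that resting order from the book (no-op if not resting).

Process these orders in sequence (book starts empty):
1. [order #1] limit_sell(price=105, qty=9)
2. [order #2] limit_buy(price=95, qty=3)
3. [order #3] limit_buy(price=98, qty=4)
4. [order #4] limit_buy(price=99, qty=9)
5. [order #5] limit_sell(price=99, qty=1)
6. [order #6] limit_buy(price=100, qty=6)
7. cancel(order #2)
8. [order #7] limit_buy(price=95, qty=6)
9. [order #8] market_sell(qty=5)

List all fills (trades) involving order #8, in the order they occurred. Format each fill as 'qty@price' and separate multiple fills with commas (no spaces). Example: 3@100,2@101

After op 1 [order #1] limit_sell(price=105, qty=9): fills=none; bids=[-] asks=[#1:9@105]
After op 2 [order #2] limit_buy(price=95, qty=3): fills=none; bids=[#2:3@95] asks=[#1:9@105]
After op 3 [order #3] limit_buy(price=98, qty=4): fills=none; bids=[#3:4@98 #2:3@95] asks=[#1:9@105]
After op 4 [order #4] limit_buy(price=99, qty=9): fills=none; bids=[#4:9@99 #3:4@98 #2:3@95] asks=[#1:9@105]
After op 5 [order #5] limit_sell(price=99, qty=1): fills=#4x#5:1@99; bids=[#4:8@99 #3:4@98 #2:3@95] asks=[#1:9@105]
After op 6 [order #6] limit_buy(price=100, qty=6): fills=none; bids=[#6:6@100 #4:8@99 #3:4@98 #2:3@95] asks=[#1:9@105]
After op 7 cancel(order #2): fills=none; bids=[#6:6@100 #4:8@99 #3:4@98] asks=[#1:9@105]
After op 8 [order #7] limit_buy(price=95, qty=6): fills=none; bids=[#6:6@100 #4:8@99 #3:4@98 #7:6@95] asks=[#1:9@105]
After op 9 [order #8] market_sell(qty=5): fills=#6x#8:5@100; bids=[#6:1@100 #4:8@99 #3:4@98 #7:6@95] asks=[#1:9@105]

Answer: 5@100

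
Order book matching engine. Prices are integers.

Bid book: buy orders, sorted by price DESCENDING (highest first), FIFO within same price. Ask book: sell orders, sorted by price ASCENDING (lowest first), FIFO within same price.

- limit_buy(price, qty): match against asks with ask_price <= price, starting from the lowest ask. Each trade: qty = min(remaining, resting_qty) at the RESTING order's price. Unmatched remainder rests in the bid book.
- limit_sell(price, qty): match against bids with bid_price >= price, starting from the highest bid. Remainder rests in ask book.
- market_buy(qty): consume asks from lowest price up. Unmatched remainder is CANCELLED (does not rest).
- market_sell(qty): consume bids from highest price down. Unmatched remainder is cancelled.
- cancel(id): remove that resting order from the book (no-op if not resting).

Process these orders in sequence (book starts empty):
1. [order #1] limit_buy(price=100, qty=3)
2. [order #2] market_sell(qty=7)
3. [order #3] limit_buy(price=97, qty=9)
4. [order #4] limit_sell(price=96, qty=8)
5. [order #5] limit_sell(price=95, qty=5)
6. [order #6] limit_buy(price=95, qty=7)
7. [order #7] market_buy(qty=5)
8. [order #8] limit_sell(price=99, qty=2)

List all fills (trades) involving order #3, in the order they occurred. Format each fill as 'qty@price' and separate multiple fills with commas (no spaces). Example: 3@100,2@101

Answer: 8@97,1@97

Derivation:
After op 1 [order #1] limit_buy(price=100, qty=3): fills=none; bids=[#1:3@100] asks=[-]
After op 2 [order #2] market_sell(qty=7): fills=#1x#2:3@100; bids=[-] asks=[-]
After op 3 [order #3] limit_buy(price=97, qty=9): fills=none; bids=[#3:9@97] asks=[-]
After op 4 [order #4] limit_sell(price=96, qty=8): fills=#3x#4:8@97; bids=[#3:1@97] asks=[-]
After op 5 [order #5] limit_sell(price=95, qty=5): fills=#3x#5:1@97; bids=[-] asks=[#5:4@95]
After op 6 [order #6] limit_buy(price=95, qty=7): fills=#6x#5:4@95; bids=[#6:3@95] asks=[-]
After op 7 [order #7] market_buy(qty=5): fills=none; bids=[#6:3@95] asks=[-]
After op 8 [order #8] limit_sell(price=99, qty=2): fills=none; bids=[#6:3@95] asks=[#8:2@99]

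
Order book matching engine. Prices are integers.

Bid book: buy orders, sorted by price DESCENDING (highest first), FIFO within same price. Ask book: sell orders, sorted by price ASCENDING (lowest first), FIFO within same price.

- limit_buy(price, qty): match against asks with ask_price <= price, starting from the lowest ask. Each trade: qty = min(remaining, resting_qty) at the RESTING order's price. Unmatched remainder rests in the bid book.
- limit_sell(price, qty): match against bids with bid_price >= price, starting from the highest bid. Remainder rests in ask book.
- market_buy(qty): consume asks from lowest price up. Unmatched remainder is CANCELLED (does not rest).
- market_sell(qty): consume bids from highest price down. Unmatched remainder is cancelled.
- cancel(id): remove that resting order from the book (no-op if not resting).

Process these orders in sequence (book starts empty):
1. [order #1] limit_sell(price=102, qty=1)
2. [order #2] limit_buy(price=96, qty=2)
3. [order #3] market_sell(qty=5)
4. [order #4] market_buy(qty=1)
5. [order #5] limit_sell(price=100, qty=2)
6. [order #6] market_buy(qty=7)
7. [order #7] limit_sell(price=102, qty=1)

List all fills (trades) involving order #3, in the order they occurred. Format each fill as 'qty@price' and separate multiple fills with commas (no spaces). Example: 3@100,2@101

After op 1 [order #1] limit_sell(price=102, qty=1): fills=none; bids=[-] asks=[#1:1@102]
After op 2 [order #2] limit_buy(price=96, qty=2): fills=none; bids=[#2:2@96] asks=[#1:1@102]
After op 3 [order #3] market_sell(qty=5): fills=#2x#3:2@96; bids=[-] asks=[#1:1@102]
After op 4 [order #4] market_buy(qty=1): fills=#4x#1:1@102; bids=[-] asks=[-]
After op 5 [order #5] limit_sell(price=100, qty=2): fills=none; bids=[-] asks=[#5:2@100]
After op 6 [order #6] market_buy(qty=7): fills=#6x#5:2@100; bids=[-] asks=[-]
After op 7 [order #7] limit_sell(price=102, qty=1): fills=none; bids=[-] asks=[#7:1@102]

Answer: 2@96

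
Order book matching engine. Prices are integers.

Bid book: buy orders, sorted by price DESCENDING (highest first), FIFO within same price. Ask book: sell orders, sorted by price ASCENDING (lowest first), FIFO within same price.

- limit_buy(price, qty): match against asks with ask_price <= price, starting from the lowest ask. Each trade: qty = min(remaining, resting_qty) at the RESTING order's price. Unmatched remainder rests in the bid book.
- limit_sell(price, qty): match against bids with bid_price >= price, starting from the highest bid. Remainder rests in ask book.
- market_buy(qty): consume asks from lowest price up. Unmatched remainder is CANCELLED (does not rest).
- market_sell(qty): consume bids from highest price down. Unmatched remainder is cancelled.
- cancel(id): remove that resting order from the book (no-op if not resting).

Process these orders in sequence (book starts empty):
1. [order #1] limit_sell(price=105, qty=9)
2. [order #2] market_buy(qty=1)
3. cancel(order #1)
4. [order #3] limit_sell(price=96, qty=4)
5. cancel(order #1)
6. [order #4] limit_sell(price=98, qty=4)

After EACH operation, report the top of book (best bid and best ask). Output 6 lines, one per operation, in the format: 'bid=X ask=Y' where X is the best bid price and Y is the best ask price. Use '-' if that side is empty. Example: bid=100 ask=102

Answer: bid=- ask=105
bid=- ask=105
bid=- ask=-
bid=- ask=96
bid=- ask=96
bid=- ask=96

Derivation:
After op 1 [order #1] limit_sell(price=105, qty=9): fills=none; bids=[-] asks=[#1:9@105]
After op 2 [order #2] market_buy(qty=1): fills=#2x#1:1@105; bids=[-] asks=[#1:8@105]
After op 3 cancel(order #1): fills=none; bids=[-] asks=[-]
After op 4 [order #3] limit_sell(price=96, qty=4): fills=none; bids=[-] asks=[#3:4@96]
After op 5 cancel(order #1): fills=none; bids=[-] asks=[#3:4@96]
After op 6 [order #4] limit_sell(price=98, qty=4): fills=none; bids=[-] asks=[#3:4@96 #4:4@98]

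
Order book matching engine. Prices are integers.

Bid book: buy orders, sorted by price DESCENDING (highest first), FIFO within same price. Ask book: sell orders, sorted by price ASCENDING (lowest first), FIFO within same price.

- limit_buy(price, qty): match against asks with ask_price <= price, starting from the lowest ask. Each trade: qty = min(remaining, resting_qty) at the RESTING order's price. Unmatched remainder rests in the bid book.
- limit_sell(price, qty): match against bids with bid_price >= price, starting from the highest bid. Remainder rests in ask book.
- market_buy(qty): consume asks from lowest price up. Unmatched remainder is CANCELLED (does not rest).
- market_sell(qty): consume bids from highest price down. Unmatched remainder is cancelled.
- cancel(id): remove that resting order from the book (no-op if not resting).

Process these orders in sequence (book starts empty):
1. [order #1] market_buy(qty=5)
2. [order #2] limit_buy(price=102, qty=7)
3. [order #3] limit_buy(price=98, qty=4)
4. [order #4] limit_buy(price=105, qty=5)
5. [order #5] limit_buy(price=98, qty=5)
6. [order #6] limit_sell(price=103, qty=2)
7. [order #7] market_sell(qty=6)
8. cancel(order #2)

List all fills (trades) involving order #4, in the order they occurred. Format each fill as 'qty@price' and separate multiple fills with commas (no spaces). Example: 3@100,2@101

After op 1 [order #1] market_buy(qty=5): fills=none; bids=[-] asks=[-]
After op 2 [order #2] limit_buy(price=102, qty=7): fills=none; bids=[#2:7@102] asks=[-]
After op 3 [order #3] limit_buy(price=98, qty=4): fills=none; bids=[#2:7@102 #3:4@98] asks=[-]
After op 4 [order #4] limit_buy(price=105, qty=5): fills=none; bids=[#4:5@105 #2:7@102 #3:4@98] asks=[-]
After op 5 [order #5] limit_buy(price=98, qty=5): fills=none; bids=[#4:5@105 #2:7@102 #3:4@98 #5:5@98] asks=[-]
After op 6 [order #6] limit_sell(price=103, qty=2): fills=#4x#6:2@105; bids=[#4:3@105 #2:7@102 #3:4@98 #5:5@98] asks=[-]
After op 7 [order #7] market_sell(qty=6): fills=#4x#7:3@105 #2x#7:3@102; bids=[#2:4@102 #3:4@98 #5:5@98] asks=[-]
After op 8 cancel(order #2): fills=none; bids=[#3:4@98 #5:5@98] asks=[-]

Answer: 2@105,3@105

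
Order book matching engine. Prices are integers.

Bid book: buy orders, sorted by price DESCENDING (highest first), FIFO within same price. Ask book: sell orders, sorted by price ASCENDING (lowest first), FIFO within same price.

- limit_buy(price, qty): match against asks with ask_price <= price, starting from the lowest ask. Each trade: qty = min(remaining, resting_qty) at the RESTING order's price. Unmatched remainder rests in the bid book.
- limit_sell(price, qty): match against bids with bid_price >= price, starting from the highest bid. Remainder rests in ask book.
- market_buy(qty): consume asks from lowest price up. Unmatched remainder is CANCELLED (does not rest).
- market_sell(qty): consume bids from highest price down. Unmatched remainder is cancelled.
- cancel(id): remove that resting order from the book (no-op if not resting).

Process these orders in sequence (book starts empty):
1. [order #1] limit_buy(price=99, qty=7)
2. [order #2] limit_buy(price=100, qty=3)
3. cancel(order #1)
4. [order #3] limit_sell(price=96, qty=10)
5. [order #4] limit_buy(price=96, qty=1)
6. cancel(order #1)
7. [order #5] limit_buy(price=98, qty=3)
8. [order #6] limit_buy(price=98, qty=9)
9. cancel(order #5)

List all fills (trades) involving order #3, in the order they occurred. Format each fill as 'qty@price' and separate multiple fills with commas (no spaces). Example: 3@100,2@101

Answer: 3@100,1@96,3@96,3@96

Derivation:
After op 1 [order #1] limit_buy(price=99, qty=7): fills=none; bids=[#1:7@99] asks=[-]
After op 2 [order #2] limit_buy(price=100, qty=3): fills=none; bids=[#2:3@100 #1:7@99] asks=[-]
After op 3 cancel(order #1): fills=none; bids=[#2:3@100] asks=[-]
After op 4 [order #3] limit_sell(price=96, qty=10): fills=#2x#3:3@100; bids=[-] asks=[#3:7@96]
After op 5 [order #4] limit_buy(price=96, qty=1): fills=#4x#3:1@96; bids=[-] asks=[#3:6@96]
After op 6 cancel(order #1): fills=none; bids=[-] asks=[#3:6@96]
After op 7 [order #5] limit_buy(price=98, qty=3): fills=#5x#3:3@96; bids=[-] asks=[#3:3@96]
After op 8 [order #6] limit_buy(price=98, qty=9): fills=#6x#3:3@96; bids=[#6:6@98] asks=[-]
After op 9 cancel(order #5): fills=none; bids=[#6:6@98] asks=[-]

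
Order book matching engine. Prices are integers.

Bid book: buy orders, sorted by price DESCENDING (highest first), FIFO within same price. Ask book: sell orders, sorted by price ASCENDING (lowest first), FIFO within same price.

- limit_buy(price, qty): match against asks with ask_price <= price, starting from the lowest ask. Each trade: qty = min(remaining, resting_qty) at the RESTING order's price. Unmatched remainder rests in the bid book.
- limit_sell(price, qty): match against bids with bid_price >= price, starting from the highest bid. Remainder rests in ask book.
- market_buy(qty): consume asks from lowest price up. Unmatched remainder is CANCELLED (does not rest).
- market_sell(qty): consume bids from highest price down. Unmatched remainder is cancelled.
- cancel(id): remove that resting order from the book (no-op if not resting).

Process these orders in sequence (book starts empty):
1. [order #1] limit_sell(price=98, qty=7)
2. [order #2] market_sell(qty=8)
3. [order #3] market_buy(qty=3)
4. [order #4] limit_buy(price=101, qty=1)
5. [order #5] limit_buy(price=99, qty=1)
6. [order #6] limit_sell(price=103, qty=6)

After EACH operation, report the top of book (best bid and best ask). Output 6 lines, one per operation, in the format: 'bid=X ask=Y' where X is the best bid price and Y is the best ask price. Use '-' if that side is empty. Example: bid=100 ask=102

After op 1 [order #1] limit_sell(price=98, qty=7): fills=none; bids=[-] asks=[#1:7@98]
After op 2 [order #2] market_sell(qty=8): fills=none; bids=[-] asks=[#1:7@98]
After op 3 [order #3] market_buy(qty=3): fills=#3x#1:3@98; bids=[-] asks=[#1:4@98]
After op 4 [order #4] limit_buy(price=101, qty=1): fills=#4x#1:1@98; bids=[-] asks=[#1:3@98]
After op 5 [order #5] limit_buy(price=99, qty=1): fills=#5x#1:1@98; bids=[-] asks=[#1:2@98]
After op 6 [order #6] limit_sell(price=103, qty=6): fills=none; bids=[-] asks=[#1:2@98 #6:6@103]

Answer: bid=- ask=98
bid=- ask=98
bid=- ask=98
bid=- ask=98
bid=- ask=98
bid=- ask=98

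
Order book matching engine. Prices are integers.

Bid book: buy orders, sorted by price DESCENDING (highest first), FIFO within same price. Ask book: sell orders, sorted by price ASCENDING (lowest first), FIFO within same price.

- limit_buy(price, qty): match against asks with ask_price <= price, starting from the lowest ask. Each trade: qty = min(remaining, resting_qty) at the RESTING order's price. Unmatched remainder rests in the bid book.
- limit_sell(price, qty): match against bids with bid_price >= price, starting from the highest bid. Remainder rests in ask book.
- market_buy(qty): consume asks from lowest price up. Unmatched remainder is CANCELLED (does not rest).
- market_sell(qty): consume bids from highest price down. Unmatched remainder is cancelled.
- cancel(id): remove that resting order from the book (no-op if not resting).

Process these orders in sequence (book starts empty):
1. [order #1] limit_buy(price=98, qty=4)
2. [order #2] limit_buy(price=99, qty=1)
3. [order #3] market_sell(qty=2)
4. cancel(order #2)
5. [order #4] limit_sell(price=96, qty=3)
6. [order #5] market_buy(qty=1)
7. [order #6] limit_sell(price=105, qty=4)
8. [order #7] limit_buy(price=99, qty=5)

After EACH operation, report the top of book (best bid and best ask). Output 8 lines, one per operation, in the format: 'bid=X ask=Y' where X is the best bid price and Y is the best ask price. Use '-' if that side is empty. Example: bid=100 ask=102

Answer: bid=98 ask=-
bid=99 ask=-
bid=98 ask=-
bid=98 ask=-
bid=- ask=-
bid=- ask=-
bid=- ask=105
bid=99 ask=105

Derivation:
After op 1 [order #1] limit_buy(price=98, qty=4): fills=none; bids=[#1:4@98] asks=[-]
After op 2 [order #2] limit_buy(price=99, qty=1): fills=none; bids=[#2:1@99 #1:4@98] asks=[-]
After op 3 [order #3] market_sell(qty=2): fills=#2x#3:1@99 #1x#3:1@98; bids=[#1:3@98] asks=[-]
After op 4 cancel(order #2): fills=none; bids=[#1:3@98] asks=[-]
After op 5 [order #4] limit_sell(price=96, qty=3): fills=#1x#4:3@98; bids=[-] asks=[-]
After op 6 [order #5] market_buy(qty=1): fills=none; bids=[-] asks=[-]
After op 7 [order #6] limit_sell(price=105, qty=4): fills=none; bids=[-] asks=[#6:4@105]
After op 8 [order #7] limit_buy(price=99, qty=5): fills=none; bids=[#7:5@99] asks=[#6:4@105]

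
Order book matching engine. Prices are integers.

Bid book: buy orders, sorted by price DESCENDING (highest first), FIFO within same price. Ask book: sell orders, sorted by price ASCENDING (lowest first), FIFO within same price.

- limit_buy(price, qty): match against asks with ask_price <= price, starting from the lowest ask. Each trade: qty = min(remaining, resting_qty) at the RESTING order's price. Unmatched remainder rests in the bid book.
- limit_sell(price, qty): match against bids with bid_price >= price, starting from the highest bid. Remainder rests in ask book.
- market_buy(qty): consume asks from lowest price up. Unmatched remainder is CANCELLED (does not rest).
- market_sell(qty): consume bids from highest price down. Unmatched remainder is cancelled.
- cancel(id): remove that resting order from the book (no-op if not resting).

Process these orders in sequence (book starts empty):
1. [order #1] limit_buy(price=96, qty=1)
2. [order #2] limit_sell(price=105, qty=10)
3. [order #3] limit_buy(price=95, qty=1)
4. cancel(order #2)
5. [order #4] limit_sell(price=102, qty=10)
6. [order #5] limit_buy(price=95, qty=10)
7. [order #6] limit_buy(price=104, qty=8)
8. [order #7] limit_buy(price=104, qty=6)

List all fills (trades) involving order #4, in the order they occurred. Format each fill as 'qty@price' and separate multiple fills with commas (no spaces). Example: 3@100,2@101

Answer: 8@102,2@102

Derivation:
After op 1 [order #1] limit_buy(price=96, qty=1): fills=none; bids=[#1:1@96] asks=[-]
After op 2 [order #2] limit_sell(price=105, qty=10): fills=none; bids=[#1:1@96] asks=[#2:10@105]
After op 3 [order #3] limit_buy(price=95, qty=1): fills=none; bids=[#1:1@96 #3:1@95] asks=[#2:10@105]
After op 4 cancel(order #2): fills=none; bids=[#1:1@96 #3:1@95] asks=[-]
After op 5 [order #4] limit_sell(price=102, qty=10): fills=none; bids=[#1:1@96 #3:1@95] asks=[#4:10@102]
After op 6 [order #5] limit_buy(price=95, qty=10): fills=none; bids=[#1:1@96 #3:1@95 #5:10@95] asks=[#4:10@102]
After op 7 [order #6] limit_buy(price=104, qty=8): fills=#6x#4:8@102; bids=[#1:1@96 #3:1@95 #5:10@95] asks=[#4:2@102]
After op 8 [order #7] limit_buy(price=104, qty=6): fills=#7x#4:2@102; bids=[#7:4@104 #1:1@96 #3:1@95 #5:10@95] asks=[-]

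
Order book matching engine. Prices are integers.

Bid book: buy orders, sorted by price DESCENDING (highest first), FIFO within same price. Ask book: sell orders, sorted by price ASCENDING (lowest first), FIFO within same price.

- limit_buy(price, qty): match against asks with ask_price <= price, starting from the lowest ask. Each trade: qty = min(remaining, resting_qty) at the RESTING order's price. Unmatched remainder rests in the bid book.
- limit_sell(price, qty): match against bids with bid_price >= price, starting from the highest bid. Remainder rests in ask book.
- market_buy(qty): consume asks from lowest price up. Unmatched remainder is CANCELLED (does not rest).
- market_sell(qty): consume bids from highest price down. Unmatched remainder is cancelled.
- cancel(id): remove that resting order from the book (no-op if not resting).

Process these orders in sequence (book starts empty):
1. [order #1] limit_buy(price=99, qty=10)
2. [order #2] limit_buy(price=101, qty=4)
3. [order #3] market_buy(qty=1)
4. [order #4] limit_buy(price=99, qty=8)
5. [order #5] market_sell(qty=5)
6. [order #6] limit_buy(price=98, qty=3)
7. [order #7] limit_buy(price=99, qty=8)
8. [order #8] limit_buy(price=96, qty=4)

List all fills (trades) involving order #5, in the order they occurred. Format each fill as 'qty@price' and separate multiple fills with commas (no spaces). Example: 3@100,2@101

Answer: 4@101,1@99

Derivation:
After op 1 [order #1] limit_buy(price=99, qty=10): fills=none; bids=[#1:10@99] asks=[-]
After op 2 [order #2] limit_buy(price=101, qty=4): fills=none; bids=[#2:4@101 #1:10@99] asks=[-]
After op 3 [order #3] market_buy(qty=1): fills=none; bids=[#2:4@101 #1:10@99] asks=[-]
After op 4 [order #4] limit_buy(price=99, qty=8): fills=none; bids=[#2:4@101 #1:10@99 #4:8@99] asks=[-]
After op 5 [order #5] market_sell(qty=5): fills=#2x#5:4@101 #1x#5:1@99; bids=[#1:9@99 #4:8@99] asks=[-]
After op 6 [order #6] limit_buy(price=98, qty=3): fills=none; bids=[#1:9@99 #4:8@99 #6:3@98] asks=[-]
After op 7 [order #7] limit_buy(price=99, qty=8): fills=none; bids=[#1:9@99 #4:8@99 #7:8@99 #6:3@98] asks=[-]
After op 8 [order #8] limit_buy(price=96, qty=4): fills=none; bids=[#1:9@99 #4:8@99 #7:8@99 #6:3@98 #8:4@96] asks=[-]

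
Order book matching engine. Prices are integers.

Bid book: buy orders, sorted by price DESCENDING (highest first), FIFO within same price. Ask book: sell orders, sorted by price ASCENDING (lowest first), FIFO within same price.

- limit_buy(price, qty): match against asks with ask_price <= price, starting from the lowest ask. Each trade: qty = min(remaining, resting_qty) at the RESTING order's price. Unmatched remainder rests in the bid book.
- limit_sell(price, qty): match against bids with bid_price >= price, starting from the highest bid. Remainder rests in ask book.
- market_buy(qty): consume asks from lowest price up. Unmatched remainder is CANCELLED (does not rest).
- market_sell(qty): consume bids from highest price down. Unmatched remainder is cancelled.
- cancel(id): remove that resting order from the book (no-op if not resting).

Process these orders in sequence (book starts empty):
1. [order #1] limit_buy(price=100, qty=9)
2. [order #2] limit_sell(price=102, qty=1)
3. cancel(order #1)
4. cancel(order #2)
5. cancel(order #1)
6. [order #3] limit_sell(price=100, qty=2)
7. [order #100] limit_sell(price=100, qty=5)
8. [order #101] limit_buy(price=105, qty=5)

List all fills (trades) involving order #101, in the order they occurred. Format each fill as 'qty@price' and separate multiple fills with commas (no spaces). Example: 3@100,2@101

Answer: 2@100,3@100

Derivation:
After op 1 [order #1] limit_buy(price=100, qty=9): fills=none; bids=[#1:9@100] asks=[-]
After op 2 [order #2] limit_sell(price=102, qty=1): fills=none; bids=[#1:9@100] asks=[#2:1@102]
After op 3 cancel(order #1): fills=none; bids=[-] asks=[#2:1@102]
After op 4 cancel(order #2): fills=none; bids=[-] asks=[-]
After op 5 cancel(order #1): fills=none; bids=[-] asks=[-]
After op 6 [order #3] limit_sell(price=100, qty=2): fills=none; bids=[-] asks=[#3:2@100]
After op 7 [order #100] limit_sell(price=100, qty=5): fills=none; bids=[-] asks=[#3:2@100 #100:5@100]
After op 8 [order #101] limit_buy(price=105, qty=5): fills=#101x#3:2@100 #101x#100:3@100; bids=[-] asks=[#100:2@100]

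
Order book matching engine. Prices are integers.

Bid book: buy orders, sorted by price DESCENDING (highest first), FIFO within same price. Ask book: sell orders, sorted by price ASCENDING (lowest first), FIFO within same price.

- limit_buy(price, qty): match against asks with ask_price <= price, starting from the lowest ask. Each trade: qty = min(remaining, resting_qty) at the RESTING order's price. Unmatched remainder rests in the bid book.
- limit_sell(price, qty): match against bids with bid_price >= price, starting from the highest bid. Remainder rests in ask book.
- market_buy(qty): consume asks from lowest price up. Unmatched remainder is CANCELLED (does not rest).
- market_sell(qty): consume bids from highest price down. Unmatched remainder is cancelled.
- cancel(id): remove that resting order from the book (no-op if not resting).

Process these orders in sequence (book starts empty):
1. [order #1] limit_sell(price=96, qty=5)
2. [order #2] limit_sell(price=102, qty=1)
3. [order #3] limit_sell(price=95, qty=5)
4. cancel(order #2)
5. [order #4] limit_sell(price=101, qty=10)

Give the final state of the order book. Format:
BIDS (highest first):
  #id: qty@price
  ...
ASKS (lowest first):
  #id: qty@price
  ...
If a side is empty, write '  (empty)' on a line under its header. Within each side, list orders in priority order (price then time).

Answer: BIDS (highest first):
  (empty)
ASKS (lowest first):
  #3: 5@95
  #1: 5@96
  #4: 10@101

Derivation:
After op 1 [order #1] limit_sell(price=96, qty=5): fills=none; bids=[-] asks=[#1:5@96]
After op 2 [order #2] limit_sell(price=102, qty=1): fills=none; bids=[-] asks=[#1:5@96 #2:1@102]
After op 3 [order #3] limit_sell(price=95, qty=5): fills=none; bids=[-] asks=[#3:5@95 #1:5@96 #2:1@102]
After op 4 cancel(order #2): fills=none; bids=[-] asks=[#3:5@95 #1:5@96]
After op 5 [order #4] limit_sell(price=101, qty=10): fills=none; bids=[-] asks=[#3:5@95 #1:5@96 #4:10@101]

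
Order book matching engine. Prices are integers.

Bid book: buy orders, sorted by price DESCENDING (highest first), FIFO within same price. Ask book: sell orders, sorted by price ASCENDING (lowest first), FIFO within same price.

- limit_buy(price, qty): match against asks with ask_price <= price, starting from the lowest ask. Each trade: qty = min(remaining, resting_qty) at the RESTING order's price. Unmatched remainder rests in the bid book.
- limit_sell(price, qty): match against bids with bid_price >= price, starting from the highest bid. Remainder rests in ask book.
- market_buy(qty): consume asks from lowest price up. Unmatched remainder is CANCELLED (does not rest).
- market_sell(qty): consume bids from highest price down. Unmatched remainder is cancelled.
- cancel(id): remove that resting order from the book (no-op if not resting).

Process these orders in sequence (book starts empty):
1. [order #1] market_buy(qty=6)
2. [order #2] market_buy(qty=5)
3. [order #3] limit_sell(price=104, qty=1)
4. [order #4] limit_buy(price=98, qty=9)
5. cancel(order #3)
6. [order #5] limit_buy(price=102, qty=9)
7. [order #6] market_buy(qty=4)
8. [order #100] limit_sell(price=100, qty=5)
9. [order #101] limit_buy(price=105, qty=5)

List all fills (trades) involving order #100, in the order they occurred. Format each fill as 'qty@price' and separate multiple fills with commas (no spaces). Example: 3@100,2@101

After op 1 [order #1] market_buy(qty=6): fills=none; bids=[-] asks=[-]
After op 2 [order #2] market_buy(qty=5): fills=none; bids=[-] asks=[-]
After op 3 [order #3] limit_sell(price=104, qty=1): fills=none; bids=[-] asks=[#3:1@104]
After op 4 [order #4] limit_buy(price=98, qty=9): fills=none; bids=[#4:9@98] asks=[#3:1@104]
After op 5 cancel(order #3): fills=none; bids=[#4:9@98] asks=[-]
After op 6 [order #5] limit_buy(price=102, qty=9): fills=none; bids=[#5:9@102 #4:9@98] asks=[-]
After op 7 [order #6] market_buy(qty=4): fills=none; bids=[#5:9@102 #4:9@98] asks=[-]
After op 8 [order #100] limit_sell(price=100, qty=5): fills=#5x#100:5@102; bids=[#5:4@102 #4:9@98] asks=[-]
After op 9 [order #101] limit_buy(price=105, qty=5): fills=none; bids=[#101:5@105 #5:4@102 #4:9@98] asks=[-]

Answer: 5@102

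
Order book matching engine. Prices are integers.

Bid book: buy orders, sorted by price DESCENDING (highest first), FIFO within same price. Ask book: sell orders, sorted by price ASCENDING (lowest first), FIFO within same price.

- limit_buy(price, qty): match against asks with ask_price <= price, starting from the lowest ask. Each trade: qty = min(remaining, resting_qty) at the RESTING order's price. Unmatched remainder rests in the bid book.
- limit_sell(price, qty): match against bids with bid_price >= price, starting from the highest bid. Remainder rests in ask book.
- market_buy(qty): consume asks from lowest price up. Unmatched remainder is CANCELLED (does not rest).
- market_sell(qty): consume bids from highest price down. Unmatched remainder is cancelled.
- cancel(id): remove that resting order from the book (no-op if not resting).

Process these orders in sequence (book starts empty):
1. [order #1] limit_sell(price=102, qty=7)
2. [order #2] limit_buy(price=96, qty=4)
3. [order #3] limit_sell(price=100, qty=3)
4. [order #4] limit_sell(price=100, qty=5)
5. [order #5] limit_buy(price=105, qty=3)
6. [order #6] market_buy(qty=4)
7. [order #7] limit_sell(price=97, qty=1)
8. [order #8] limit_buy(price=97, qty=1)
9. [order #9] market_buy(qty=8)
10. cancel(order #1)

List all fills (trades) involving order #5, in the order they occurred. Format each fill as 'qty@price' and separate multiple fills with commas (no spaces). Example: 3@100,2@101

After op 1 [order #1] limit_sell(price=102, qty=7): fills=none; bids=[-] asks=[#1:7@102]
After op 2 [order #2] limit_buy(price=96, qty=4): fills=none; bids=[#2:4@96] asks=[#1:7@102]
After op 3 [order #3] limit_sell(price=100, qty=3): fills=none; bids=[#2:4@96] asks=[#3:3@100 #1:7@102]
After op 4 [order #4] limit_sell(price=100, qty=5): fills=none; bids=[#2:4@96] asks=[#3:3@100 #4:5@100 #1:7@102]
After op 5 [order #5] limit_buy(price=105, qty=3): fills=#5x#3:3@100; bids=[#2:4@96] asks=[#4:5@100 #1:7@102]
After op 6 [order #6] market_buy(qty=4): fills=#6x#4:4@100; bids=[#2:4@96] asks=[#4:1@100 #1:7@102]
After op 7 [order #7] limit_sell(price=97, qty=1): fills=none; bids=[#2:4@96] asks=[#7:1@97 #4:1@100 #1:7@102]
After op 8 [order #8] limit_buy(price=97, qty=1): fills=#8x#7:1@97; bids=[#2:4@96] asks=[#4:1@100 #1:7@102]
After op 9 [order #9] market_buy(qty=8): fills=#9x#4:1@100 #9x#1:7@102; bids=[#2:4@96] asks=[-]
After op 10 cancel(order #1): fills=none; bids=[#2:4@96] asks=[-]

Answer: 3@100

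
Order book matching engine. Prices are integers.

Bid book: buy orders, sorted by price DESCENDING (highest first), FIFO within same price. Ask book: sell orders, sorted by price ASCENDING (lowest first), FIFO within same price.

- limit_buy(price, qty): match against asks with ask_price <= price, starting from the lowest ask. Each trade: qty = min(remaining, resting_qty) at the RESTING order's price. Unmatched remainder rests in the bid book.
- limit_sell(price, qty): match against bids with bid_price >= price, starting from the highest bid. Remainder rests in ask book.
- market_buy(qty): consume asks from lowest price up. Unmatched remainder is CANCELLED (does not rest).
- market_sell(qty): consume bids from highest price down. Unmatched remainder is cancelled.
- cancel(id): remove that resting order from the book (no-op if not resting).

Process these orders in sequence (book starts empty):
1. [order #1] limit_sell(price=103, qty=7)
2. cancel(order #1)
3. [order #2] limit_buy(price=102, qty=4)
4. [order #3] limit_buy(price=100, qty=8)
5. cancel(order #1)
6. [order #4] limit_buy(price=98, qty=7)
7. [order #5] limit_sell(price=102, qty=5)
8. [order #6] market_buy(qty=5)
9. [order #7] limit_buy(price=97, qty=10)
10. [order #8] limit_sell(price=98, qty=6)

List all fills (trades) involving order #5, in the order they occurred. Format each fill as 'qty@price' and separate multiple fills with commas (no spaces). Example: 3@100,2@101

Answer: 4@102,1@102

Derivation:
After op 1 [order #1] limit_sell(price=103, qty=7): fills=none; bids=[-] asks=[#1:7@103]
After op 2 cancel(order #1): fills=none; bids=[-] asks=[-]
After op 3 [order #2] limit_buy(price=102, qty=4): fills=none; bids=[#2:4@102] asks=[-]
After op 4 [order #3] limit_buy(price=100, qty=8): fills=none; bids=[#2:4@102 #3:8@100] asks=[-]
After op 5 cancel(order #1): fills=none; bids=[#2:4@102 #3:8@100] asks=[-]
After op 6 [order #4] limit_buy(price=98, qty=7): fills=none; bids=[#2:4@102 #3:8@100 #4:7@98] asks=[-]
After op 7 [order #5] limit_sell(price=102, qty=5): fills=#2x#5:4@102; bids=[#3:8@100 #4:7@98] asks=[#5:1@102]
After op 8 [order #6] market_buy(qty=5): fills=#6x#5:1@102; bids=[#3:8@100 #4:7@98] asks=[-]
After op 9 [order #7] limit_buy(price=97, qty=10): fills=none; bids=[#3:8@100 #4:7@98 #7:10@97] asks=[-]
After op 10 [order #8] limit_sell(price=98, qty=6): fills=#3x#8:6@100; bids=[#3:2@100 #4:7@98 #7:10@97] asks=[-]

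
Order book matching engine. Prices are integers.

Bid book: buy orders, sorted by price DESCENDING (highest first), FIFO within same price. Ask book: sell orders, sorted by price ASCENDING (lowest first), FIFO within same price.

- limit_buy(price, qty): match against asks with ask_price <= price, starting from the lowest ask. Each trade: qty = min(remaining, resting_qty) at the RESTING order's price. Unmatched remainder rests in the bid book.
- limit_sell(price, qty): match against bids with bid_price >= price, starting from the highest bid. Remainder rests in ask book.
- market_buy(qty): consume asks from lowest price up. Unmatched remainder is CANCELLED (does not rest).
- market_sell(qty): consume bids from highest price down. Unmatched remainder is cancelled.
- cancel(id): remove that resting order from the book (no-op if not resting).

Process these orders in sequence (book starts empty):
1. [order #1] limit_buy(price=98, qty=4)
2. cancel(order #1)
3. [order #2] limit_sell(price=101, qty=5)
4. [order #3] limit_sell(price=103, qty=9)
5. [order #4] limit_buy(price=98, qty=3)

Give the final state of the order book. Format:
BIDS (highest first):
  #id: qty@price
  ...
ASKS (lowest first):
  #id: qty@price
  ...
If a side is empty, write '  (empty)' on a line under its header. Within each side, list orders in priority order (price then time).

Answer: BIDS (highest first):
  #4: 3@98
ASKS (lowest first):
  #2: 5@101
  #3: 9@103

Derivation:
After op 1 [order #1] limit_buy(price=98, qty=4): fills=none; bids=[#1:4@98] asks=[-]
After op 2 cancel(order #1): fills=none; bids=[-] asks=[-]
After op 3 [order #2] limit_sell(price=101, qty=5): fills=none; bids=[-] asks=[#2:5@101]
After op 4 [order #3] limit_sell(price=103, qty=9): fills=none; bids=[-] asks=[#2:5@101 #3:9@103]
After op 5 [order #4] limit_buy(price=98, qty=3): fills=none; bids=[#4:3@98] asks=[#2:5@101 #3:9@103]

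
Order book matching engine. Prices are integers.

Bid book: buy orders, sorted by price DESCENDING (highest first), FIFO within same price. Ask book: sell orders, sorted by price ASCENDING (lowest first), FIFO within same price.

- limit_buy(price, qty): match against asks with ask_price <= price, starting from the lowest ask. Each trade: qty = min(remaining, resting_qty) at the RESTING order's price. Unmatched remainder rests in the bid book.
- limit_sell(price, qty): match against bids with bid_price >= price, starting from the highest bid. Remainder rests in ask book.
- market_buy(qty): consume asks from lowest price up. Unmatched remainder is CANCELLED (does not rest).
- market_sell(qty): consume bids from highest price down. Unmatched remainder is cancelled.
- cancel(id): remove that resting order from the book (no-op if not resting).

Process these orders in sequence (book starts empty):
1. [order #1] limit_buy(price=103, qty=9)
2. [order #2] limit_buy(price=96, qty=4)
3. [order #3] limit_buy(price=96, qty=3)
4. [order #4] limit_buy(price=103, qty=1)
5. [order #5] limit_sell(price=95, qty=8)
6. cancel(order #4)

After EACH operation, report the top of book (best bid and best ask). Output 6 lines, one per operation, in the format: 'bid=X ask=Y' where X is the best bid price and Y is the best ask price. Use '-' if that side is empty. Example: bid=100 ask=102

Answer: bid=103 ask=-
bid=103 ask=-
bid=103 ask=-
bid=103 ask=-
bid=103 ask=-
bid=103 ask=-

Derivation:
After op 1 [order #1] limit_buy(price=103, qty=9): fills=none; bids=[#1:9@103] asks=[-]
After op 2 [order #2] limit_buy(price=96, qty=4): fills=none; bids=[#1:9@103 #2:4@96] asks=[-]
After op 3 [order #3] limit_buy(price=96, qty=3): fills=none; bids=[#1:9@103 #2:4@96 #3:3@96] asks=[-]
After op 4 [order #4] limit_buy(price=103, qty=1): fills=none; bids=[#1:9@103 #4:1@103 #2:4@96 #3:3@96] asks=[-]
After op 5 [order #5] limit_sell(price=95, qty=8): fills=#1x#5:8@103; bids=[#1:1@103 #4:1@103 #2:4@96 #3:3@96] asks=[-]
After op 6 cancel(order #4): fills=none; bids=[#1:1@103 #2:4@96 #3:3@96] asks=[-]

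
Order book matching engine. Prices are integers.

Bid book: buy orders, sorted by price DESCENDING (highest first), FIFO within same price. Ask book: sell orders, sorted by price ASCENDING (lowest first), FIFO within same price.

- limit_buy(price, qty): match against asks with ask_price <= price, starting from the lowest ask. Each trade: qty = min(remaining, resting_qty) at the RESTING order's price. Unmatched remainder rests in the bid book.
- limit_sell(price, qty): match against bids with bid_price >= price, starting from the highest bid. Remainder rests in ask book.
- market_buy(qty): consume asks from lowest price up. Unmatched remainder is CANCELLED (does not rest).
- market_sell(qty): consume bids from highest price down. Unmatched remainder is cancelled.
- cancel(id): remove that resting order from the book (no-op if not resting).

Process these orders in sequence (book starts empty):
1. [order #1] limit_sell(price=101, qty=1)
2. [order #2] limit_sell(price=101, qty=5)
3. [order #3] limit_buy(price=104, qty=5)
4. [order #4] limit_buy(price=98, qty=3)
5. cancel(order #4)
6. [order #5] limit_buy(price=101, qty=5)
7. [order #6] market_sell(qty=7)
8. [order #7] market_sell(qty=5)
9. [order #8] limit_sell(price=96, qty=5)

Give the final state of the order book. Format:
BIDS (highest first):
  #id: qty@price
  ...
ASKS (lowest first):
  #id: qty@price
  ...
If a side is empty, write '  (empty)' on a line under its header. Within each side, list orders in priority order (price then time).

After op 1 [order #1] limit_sell(price=101, qty=1): fills=none; bids=[-] asks=[#1:1@101]
After op 2 [order #2] limit_sell(price=101, qty=5): fills=none; bids=[-] asks=[#1:1@101 #2:5@101]
After op 3 [order #3] limit_buy(price=104, qty=5): fills=#3x#1:1@101 #3x#2:4@101; bids=[-] asks=[#2:1@101]
After op 4 [order #4] limit_buy(price=98, qty=3): fills=none; bids=[#4:3@98] asks=[#2:1@101]
After op 5 cancel(order #4): fills=none; bids=[-] asks=[#2:1@101]
After op 6 [order #5] limit_buy(price=101, qty=5): fills=#5x#2:1@101; bids=[#5:4@101] asks=[-]
After op 7 [order #6] market_sell(qty=7): fills=#5x#6:4@101; bids=[-] asks=[-]
After op 8 [order #7] market_sell(qty=5): fills=none; bids=[-] asks=[-]
After op 9 [order #8] limit_sell(price=96, qty=5): fills=none; bids=[-] asks=[#8:5@96]

Answer: BIDS (highest first):
  (empty)
ASKS (lowest first):
  #8: 5@96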